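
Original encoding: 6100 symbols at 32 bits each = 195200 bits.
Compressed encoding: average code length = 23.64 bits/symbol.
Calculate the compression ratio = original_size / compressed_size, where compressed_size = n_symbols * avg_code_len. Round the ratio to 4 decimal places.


original_size = n_symbols * orig_bits = 6100 * 32 = 195200 bits
compressed_size = n_symbols * avg_code_len = 6100 * 23.64 = 144204.0 bits
ratio = original_size / compressed_size = 195200 / 144204.0 = 1.3536

Compression ratio = 1.3536


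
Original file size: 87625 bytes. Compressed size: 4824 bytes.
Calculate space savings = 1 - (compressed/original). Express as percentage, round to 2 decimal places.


ratio = compressed/original = 4824/87625 = 0.055053
savings = 1 - ratio = 1 - 0.055053 = 0.944947
as a percentage: 0.944947 * 100 = 94.49%

Space savings = 1 - 4824/87625 = 94.49%


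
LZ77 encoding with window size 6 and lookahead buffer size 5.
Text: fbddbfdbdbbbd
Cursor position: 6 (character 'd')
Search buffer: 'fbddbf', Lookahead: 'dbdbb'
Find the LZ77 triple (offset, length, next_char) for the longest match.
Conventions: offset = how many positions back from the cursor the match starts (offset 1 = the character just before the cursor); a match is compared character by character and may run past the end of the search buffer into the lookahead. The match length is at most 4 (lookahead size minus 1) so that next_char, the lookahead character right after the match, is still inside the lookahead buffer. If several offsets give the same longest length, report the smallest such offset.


Try each offset into the search buffer:
  offset=1 (pos 5, char 'f'): match length 0
  offset=2 (pos 4, char 'b'): match length 0
  offset=3 (pos 3, char 'd'): match length 2
  offset=4 (pos 2, char 'd'): match length 1
  offset=5 (pos 1, char 'b'): match length 0
  offset=6 (pos 0, char 'f'): match length 0
Longest match has length 2 at offset 3.
next_char = character at position 6 + 2 = 8 -> 'd'

Best match: offset=3, length=2 (matching 'db' starting at position 3)
LZ77 triple: (3, 2, 'd')


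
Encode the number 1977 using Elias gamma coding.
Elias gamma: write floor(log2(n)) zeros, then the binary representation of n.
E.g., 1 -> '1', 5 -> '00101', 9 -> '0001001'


num_bits = floor(log2(1977)) + 1 = 11
leading_zeros = num_bits - 1 = 10
binary(1977) = 11110111001

Elias gamma(1977) = '0000000000' + '11110111001' = 000000000011110111001 (21 bits)


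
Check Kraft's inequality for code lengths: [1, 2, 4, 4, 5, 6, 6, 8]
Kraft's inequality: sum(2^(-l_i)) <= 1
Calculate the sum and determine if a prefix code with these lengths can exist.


Sum = 2^(-1) + 2^(-2) + 2^(-4) + 2^(-4) + 2^(-5) + 2^(-6) + 2^(-6) + 2^(-8)
    = 0.5 + 0.25 + 0.0625 + 0.0625 + 0.03125 + 0.015625 + 0.015625 + 0.00390625
    = 241/256 = 0.94140625
Since 0.94140625 <= 1, Kraft's inequality IS satisfied.
A prefix code with these lengths CAN exist.

Kraft sum = 0.94140625. Satisfied.


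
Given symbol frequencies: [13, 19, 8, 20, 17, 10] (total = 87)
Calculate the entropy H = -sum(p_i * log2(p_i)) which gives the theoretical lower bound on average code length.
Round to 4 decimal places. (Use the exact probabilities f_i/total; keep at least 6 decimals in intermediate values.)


Per-symbol terms -p_i * log2(p_i) with p_i = f_i/87:
  p = 13/87 = 0.149425: log2(p) = -2.742504, -p*log2(p) = 0.409799
  p = 19/87 = 0.218391: log2(p) = -2.195016, -p*log2(p) = 0.479371
  p = 8/87 = 0.091954: log2(p) = -3.442943, -p*log2(p) = 0.316593
  p = 20/87 = 0.229885: log2(p) = -2.121015, -p*log2(p) = 0.487590
  p = 17/87 = 0.195402: log2(p) = -2.355481, -p*log2(p) = 0.460266
  p = 10/87 = 0.114943: log2(p) = -3.121015, -p*log2(p) = 0.358737
H = 0.409799 + 0.479371 + 0.316593 + 0.487590 + 0.460266 + 0.358737 = 2.512356

H = 2.5124 bits/symbol


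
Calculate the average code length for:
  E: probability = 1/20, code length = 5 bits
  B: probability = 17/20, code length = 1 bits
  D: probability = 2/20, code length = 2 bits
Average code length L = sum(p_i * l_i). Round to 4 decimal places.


Weighted contributions p_i * l_i:
  E: (1/20) * 5 = 5/20
  B: (17/20) * 1 = 17/20
  D: (2/20) * 2 = 4/20
Sum = (5 + 17 + 4)/20 = 26/20

L = 26/20 = 1.3000 bits/symbol


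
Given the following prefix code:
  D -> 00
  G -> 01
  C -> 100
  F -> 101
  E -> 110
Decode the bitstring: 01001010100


Decoding step by step:
Bits 01 -> G
Bits 00 -> D
Bits 101 -> F
Bits 01 -> G
Bits 00 -> D


Decoded message: GDFGD


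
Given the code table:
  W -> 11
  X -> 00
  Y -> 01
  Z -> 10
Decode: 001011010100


Decoding:
00 -> X
10 -> Z
11 -> W
01 -> Y
01 -> Y
00 -> X


Result: XZWYYX


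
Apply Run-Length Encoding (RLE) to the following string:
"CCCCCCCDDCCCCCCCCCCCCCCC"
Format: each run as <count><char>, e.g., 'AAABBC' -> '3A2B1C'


Scanning runs left to right:
  i=0: run of 'C' x 7 -> '7C'
  i=7: run of 'D' x 2 -> '2D'
  i=9: run of 'C' x 15 -> '15C'

RLE = 7C2D15C


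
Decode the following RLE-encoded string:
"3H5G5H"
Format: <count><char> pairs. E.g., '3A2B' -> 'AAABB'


Expanding each <count><char> pair:
  3H -> 'HHH'
  5G -> 'GGGGG'
  5H -> 'HHHHH'

Decoded = HHHGGGGGHHHHH


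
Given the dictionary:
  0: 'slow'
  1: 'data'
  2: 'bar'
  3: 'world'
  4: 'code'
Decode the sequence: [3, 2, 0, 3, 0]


Look up each index in the dictionary:
  3 -> 'world'
  2 -> 'bar'
  0 -> 'slow'
  3 -> 'world'
  0 -> 'slow'

Decoded: "world bar slow world slow"


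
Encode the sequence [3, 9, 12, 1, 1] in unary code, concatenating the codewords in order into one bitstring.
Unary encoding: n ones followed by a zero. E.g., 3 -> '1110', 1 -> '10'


Encode each number as n ones followed by a terminating 0:
  3 -> 1110 (4 bits)
  9 -> 1111111110 (10 bits)
  12 -> 1111111111110 (13 bits)
  1 -> 10 (2 bits)
  1 -> 10 (2 bits)
Total length = 4 + 10 + 13 + 2 + 2 = 31 bits.

Unary([3, 9, 12, 1, 1]) = 1110111111111011111111111101010 (31 bits)


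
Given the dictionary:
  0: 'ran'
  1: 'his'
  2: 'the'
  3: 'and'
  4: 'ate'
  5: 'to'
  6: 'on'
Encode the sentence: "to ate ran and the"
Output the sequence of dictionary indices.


Look up each word in the dictionary:
  'to' -> 5
  'ate' -> 4
  'ran' -> 0
  'and' -> 3
  'the' -> 2

Encoded: [5, 4, 0, 3, 2]


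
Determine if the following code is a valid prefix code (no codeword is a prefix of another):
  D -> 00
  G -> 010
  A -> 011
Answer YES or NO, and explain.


Checking each pair (does one codeword prefix another?):
  D='00' vs G='010': no prefix
  D='00' vs A='011': no prefix
  G='010' vs D='00': no prefix
  G='010' vs A='011': no prefix
  A='011' vs D='00': no prefix
  A='011' vs G='010': no prefix
No violation found over all pairs.

YES -- this is a valid prefix code. No codeword is a prefix of any other codeword.


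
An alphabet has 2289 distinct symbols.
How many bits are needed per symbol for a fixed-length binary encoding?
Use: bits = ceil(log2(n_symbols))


log2(2289) = 11.1605
Bracket: 2^11 = 2048 < 2289 <= 2^12 = 4096
So ceil(log2(2289)) = 12

bits = ceil(log2(2289)) = ceil(11.1605) = 12 bits


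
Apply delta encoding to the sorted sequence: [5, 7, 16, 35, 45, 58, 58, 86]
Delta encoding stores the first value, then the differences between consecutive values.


First value: 5
Deltas:
  7 - 5 = 2
  16 - 7 = 9
  35 - 16 = 19
  45 - 35 = 10
  58 - 45 = 13
  58 - 58 = 0
  86 - 58 = 28


Delta encoded: [5, 2, 9, 19, 10, 13, 0, 28]


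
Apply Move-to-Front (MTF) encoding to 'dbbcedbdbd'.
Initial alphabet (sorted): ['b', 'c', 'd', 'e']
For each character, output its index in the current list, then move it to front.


MTF encoding:
'd': index 2 in ['b', 'c', 'd', 'e'] -> ['d', 'b', 'c', 'e']
'b': index 1 in ['d', 'b', 'c', 'e'] -> ['b', 'd', 'c', 'e']
'b': index 0 in ['b', 'd', 'c', 'e'] -> ['b', 'd', 'c', 'e']
'c': index 2 in ['b', 'd', 'c', 'e'] -> ['c', 'b', 'd', 'e']
'e': index 3 in ['c', 'b', 'd', 'e'] -> ['e', 'c', 'b', 'd']
'd': index 3 in ['e', 'c', 'b', 'd'] -> ['d', 'e', 'c', 'b']
'b': index 3 in ['d', 'e', 'c', 'b'] -> ['b', 'd', 'e', 'c']
'd': index 1 in ['b', 'd', 'e', 'c'] -> ['d', 'b', 'e', 'c']
'b': index 1 in ['d', 'b', 'e', 'c'] -> ['b', 'd', 'e', 'c']
'd': index 1 in ['b', 'd', 'e', 'c'] -> ['d', 'b', 'e', 'c']


Output: [2, 1, 0, 2, 3, 3, 3, 1, 1, 1]


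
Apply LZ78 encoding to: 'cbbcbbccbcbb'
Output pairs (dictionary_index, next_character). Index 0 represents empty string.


LZ78 encoding steps:
Dictionary: {0: ''}
Step 1: w='' (idx 0), next='c' -> output (0, 'c'), add 'c' as idx 1
Step 2: w='' (idx 0), next='b' -> output (0, 'b'), add 'b' as idx 2
Step 3: w='b' (idx 2), next='c' -> output (2, 'c'), add 'bc' as idx 3
Step 4: w='b' (idx 2), next='b' -> output (2, 'b'), add 'bb' as idx 4
Step 5: w='c' (idx 1), next='c' -> output (1, 'c'), add 'cc' as idx 5
Step 6: w='bc' (idx 3), next='b' -> output (3, 'b'), add 'bcb' as idx 6
Step 7: w='b' (idx 2), end of input -> output (2, '')


Encoded: [(0, 'c'), (0, 'b'), (2, 'c'), (2, 'b'), (1, 'c'), (3, 'b'), (2, '')]


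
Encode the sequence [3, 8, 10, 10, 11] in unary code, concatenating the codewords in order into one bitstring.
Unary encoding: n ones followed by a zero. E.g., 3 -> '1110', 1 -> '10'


Encode each number as n ones followed by a terminating 0:
  3 -> 1110 (4 bits)
  8 -> 111111110 (9 bits)
  10 -> 11111111110 (11 bits)
  10 -> 11111111110 (11 bits)
  11 -> 111111111110 (12 bits)
Total length = 4 + 9 + 11 + 11 + 12 = 47 bits.

Unary([3, 8, 10, 10, 11]) = 11101111111101111111111011111111110111111111110 (47 bits)


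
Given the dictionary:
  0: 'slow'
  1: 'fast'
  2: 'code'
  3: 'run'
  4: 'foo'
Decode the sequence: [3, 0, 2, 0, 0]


Look up each index in the dictionary:
  3 -> 'run'
  0 -> 'slow'
  2 -> 'code'
  0 -> 'slow'
  0 -> 'slow'

Decoded: "run slow code slow slow"


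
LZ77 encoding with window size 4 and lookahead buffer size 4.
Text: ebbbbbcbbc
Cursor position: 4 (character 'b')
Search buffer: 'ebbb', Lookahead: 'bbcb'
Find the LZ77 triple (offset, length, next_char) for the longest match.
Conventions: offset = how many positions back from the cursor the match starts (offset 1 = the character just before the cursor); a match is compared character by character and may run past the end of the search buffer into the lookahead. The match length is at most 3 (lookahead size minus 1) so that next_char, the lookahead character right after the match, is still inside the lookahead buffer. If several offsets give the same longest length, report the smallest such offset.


Try each offset into the search buffer:
  offset=1 (pos 3, char 'b'): match length 2
  offset=2 (pos 2, char 'b'): match length 2
  offset=3 (pos 1, char 'b'): match length 2
  offset=4 (pos 0, char 'e'): match length 0
Longest match has length 2, found at offsets 1, 2, 3; take the smallest, offset 1.
next_char = character at position 4 + 2 = 6 -> 'c'

Best match: offset=1, length=2 (matching 'bb' starting at position 3)
LZ77 triple: (1, 2, 'c')


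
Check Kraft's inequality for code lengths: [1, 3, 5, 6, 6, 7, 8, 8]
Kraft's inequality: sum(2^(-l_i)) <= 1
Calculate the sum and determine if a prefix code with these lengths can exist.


Sum = 2^(-1) + 2^(-3) + 2^(-5) + 2^(-6) + 2^(-6) + 2^(-7) + 2^(-8) + 2^(-8)
    = 0.5 + 0.125 + 0.03125 + 0.015625 + 0.015625 + 0.0078125 + 0.00390625 + 0.00390625
    = 180/256 = 0.703125
Since 0.703125 <= 1, Kraft's inequality IS satisfied.
A prefix code with these lengths CAN exist.

Kraft sum = 0.703125. Satisfied.


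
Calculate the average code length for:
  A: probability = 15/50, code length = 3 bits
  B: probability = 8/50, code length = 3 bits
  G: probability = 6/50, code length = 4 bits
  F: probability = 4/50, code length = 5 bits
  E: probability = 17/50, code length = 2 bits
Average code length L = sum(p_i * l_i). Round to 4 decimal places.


Weighted contributions p_i * l_i:
  A: (15/50) * 3 = 45/50
  B: (8/50) * 3 = 24/50
  G: (6/50) * 4 = 24/50
  F: (4/50) * 5 = 20/50
  E: (17/50) * 2 = 34/50
Sum = (45 + 24 + 24 + 20 + 34)/50 = 147/50

L = 147/50 = 2.9400 bits/symbol


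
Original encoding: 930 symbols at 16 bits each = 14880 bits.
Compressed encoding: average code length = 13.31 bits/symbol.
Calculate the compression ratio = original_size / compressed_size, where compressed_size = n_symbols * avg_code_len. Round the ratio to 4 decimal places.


original_size = n_symbols * orig_bits = 930 * 16 = 14880 bits
compressed_size = n_symbols * avg_code_len = 930 * 13.31 = 12378.3 bits
ratio = original_size / compressed_size = 14880 / 12378.3 = 1.2021

Compression ratio = 1.2021


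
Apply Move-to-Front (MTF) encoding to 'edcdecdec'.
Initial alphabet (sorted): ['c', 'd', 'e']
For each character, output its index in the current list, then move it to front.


MTF encoding:
'e': index 2 in ['c', 'd', 'e'] -> ['e', 'c', 'd']
'd': index 2 in ['e', 'c', 'd'] -> ['d', 'e', 'c']
'c': index 2 in ['d', 'e', 'c'] -> ['c', 'd', 'e']
'd': index 1 in ['c', 'd', 'e'] -> ['d', 'c', 'e']
'e': index 2 in ['d', 'c', 'e'] -> ['e', 'd', 'c']
'c': index 2 in ['e', 'd', 'c'] -> ['c', 'e', 'd']
'd': index 2 in ['c', 'e', 'd'] -> ['d', 'c', 'e']
'e': index 2 in ['d', 'c', 'e'] -> ['e', 'd', 'c']
'c': index 2 in ['e', 'd', 'c'] -> ['c', 'e', 'd']


Output: [2, 2, 2, 1, 2, 2, 2, 2, 2]


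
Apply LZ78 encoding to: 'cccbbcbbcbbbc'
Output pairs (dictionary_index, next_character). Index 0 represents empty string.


LZ78 encoding steps:
Dictionary: {0: ''}
Step 1: w='' (idx 0), next='c' -> output (0, 'c'), add 'c' as idx 1
Step 2: w='c' (idx 1), next='c' -> output (1, 'c'), add 'cc' as idx 2
Step 3: w='' (idx 0), next='b' -> output (0, 'b'), add 'b' as idx 3
Step 4: w='b' (idx 3), next='c' -> output (3, 'c'), add 'bc' as idx 4
Step 5: w='b' (idx 3), next='b' -> output (3, 'b'), add 'bb' as idx 5
Step 6: w='c' (idx 1), next='b' -> output (1, 'b'), add 'cb' as idx 6
Step 7: w='bb' (idx 5), next='c' -> output (5, 'c'), add 'bbc' as idx 7


Encoded: [(0, 'c'), (1, 'c'), (0, 'b'), (3, 'c'), (3, 'b'), (1, 'b'), (5, 'c')]


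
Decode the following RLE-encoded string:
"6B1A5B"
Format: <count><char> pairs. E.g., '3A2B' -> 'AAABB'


Expanding each <count><char> pair:
  6B -> 'BBBBBB'
  1A -> 'A'
  5B -> 'BBBBB'

Decoded = BBBBBBABBBBB


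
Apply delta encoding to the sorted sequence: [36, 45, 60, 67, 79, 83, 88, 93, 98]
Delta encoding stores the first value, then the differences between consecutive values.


First value: 36
Deltas:
  45 - 36 = 9
  60 - 45 = 15
  67 - 60 = 7
  79 - 67 = 12
  83 - 79 = 4
  88 - 83 = 5
  93 - 88 = 5
  98 - 93 = 5


Delta encoded: [36, 9, 15, 7, 12, 4, 5, 5, 5]


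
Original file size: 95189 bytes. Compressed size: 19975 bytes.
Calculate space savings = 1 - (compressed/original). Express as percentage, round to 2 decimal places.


ratio = compressed/original = 19975/95189 = 0.209846
savings = 1 - ratio = 1 - 0.209846 = 0.790154
as a percentage: 0.790154 * 100 = 79.02%

Space savings = 1 - 19975/95189 = 79.02%


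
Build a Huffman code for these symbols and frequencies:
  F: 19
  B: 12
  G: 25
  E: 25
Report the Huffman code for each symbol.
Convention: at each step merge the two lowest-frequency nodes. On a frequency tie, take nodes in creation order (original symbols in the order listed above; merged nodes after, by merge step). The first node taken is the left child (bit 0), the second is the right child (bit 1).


Huffman tree construction:
Step 1: Merge B(12) + F(19) = 31
Step 2: Merge G(25) + E(25) = 50
Step 3: Merge (B+F)(31) + (G+E)(50) = 81
Read each symbol's code off the tree from the root (left child = 0, right child = 1).

Codes:
  F: 01 (length 2)
  B: 00 (length 2)
  G: 10 (length 2)
  E: 11 (length 2)
Average code length: 162/81 = 2.0000 bits/symbol


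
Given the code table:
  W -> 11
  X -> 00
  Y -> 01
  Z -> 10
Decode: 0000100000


Decoding:
00 -> X
00 -> X
10 -> Z
00 -> X
00 -> X


Result: XXZXX


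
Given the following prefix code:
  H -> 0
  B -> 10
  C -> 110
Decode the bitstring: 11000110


Decoding step by step:
Bits 110 -> C
Bits 0 -> H
Bits 0 -> H
Bits 110 -> C


Decoded message: CHHC


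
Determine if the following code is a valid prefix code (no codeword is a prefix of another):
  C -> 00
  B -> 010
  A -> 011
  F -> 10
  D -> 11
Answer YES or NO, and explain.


Checking each pair (does one codeword prefix another?):
  C='00' vs B='010': no prefix
  C='00' vs A='011': no prefix
  C='00' vs F='10': no prefix
  C='00' vs D='11': no prefix
  B='010' vs C='00': no prefix
  B='010' vs A='011': no prefix
  B='010' vs F='10': no prefix
  B='010' vs D='11': no prefix
  A='011' vs C='00': no prefix
  A='011' vs B='010': no prefix
  A='011' vs F='10': no prefix
  A='011' vs D='11': no prefix
  F='10' vs C='00': no prefix
  F='10' vs B='010': no prefix
  F='10' vs A='011': no prefix
  F='10' vs D='11': no prefix
  D='11' vs C='00': no prefix
  D='11' vs B='010': no prefix
  D='11' vs A='011': no prefix
  D='11' vs F='10': no prefix
No violation found over all pairs.

YES -- this is a valid prefix code. No codeword is a prefix of any other codeword.


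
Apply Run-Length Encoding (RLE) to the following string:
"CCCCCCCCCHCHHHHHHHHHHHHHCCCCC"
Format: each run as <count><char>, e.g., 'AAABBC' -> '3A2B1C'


Scanning runs left to right:
  i=0: run of 'C' x 9 -> '9C'
  i=9: run of 'H' x 1 -> '1H'
  i=10: run of 'C' x 1 -> '1C'
  i=11: run of 'H' x 13 -> '13H'
  i=24: run of 'C' x 5 -> '5C'

RLE = 9C1H1C13H5C


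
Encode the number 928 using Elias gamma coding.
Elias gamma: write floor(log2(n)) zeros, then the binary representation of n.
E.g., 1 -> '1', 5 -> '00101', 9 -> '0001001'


num_bits = floor(log2(928)) + 1 = 10
leading_zeros = num_bits - 1 = 9
binary(928) = 1110100000

Elias gamma(928) = '000000000' + '1110100000' = 0000000001110100000 (19 bits)


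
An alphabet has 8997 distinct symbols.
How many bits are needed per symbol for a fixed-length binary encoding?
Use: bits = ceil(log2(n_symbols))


log2(8997) = 13.1352
Bracket: 2^13 = 8192 < 8997 <= 2^14 = 16384
So ceil(log2(8997)) = 14

bits = ceil(log2(8997)) = ceil(13.1352) = 14 bits


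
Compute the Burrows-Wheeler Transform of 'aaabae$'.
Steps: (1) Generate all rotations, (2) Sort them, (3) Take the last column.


Rotations (sorted):
  0: $aaabae -> last char: e
  1: aaabae$ -> last char: $
  2: aabae$a -> last char: a
  3: abae$aa -> last char: a
  4: ae$aaab -> last char: b
  5: bae$aaa -> last char: a
  6: e$aaaba -> last char: a


BWT = e$aabaa


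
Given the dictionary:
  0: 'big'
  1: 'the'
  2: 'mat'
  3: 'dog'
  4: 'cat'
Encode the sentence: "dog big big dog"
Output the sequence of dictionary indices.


Look up each word in the dictionary:
  'dog' -> 3
  'big' -> 0
  'big' -> 0
  'dog' -> 3

Encoded: [3, 0, 0, 3]


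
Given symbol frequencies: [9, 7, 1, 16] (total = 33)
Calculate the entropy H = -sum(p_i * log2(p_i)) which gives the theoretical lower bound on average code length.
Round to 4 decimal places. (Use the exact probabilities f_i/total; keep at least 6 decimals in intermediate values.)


Per-symbol terms -p_i * log2(p_i) with p_i = f_i/33:
  p = 9/33 = 0.272727: log2(p) = -1.874469, -p*log2(p) = 0.511219
  p = 7/33 = 0.212121: log2(p) = -2.237039, -p*log2(p) = 0.474523
  p = 1/33 = 0.030303: log2(p) = -5.044394, -p*log2(p) = 0.152860
  p = 16/33 = 0.484848: log2(p) = -1.044394, -p*log2(p) = 0.506373
H = 0.511219 + 0.474523 + 0.152860 + 0.506373 = 1.644975

H = 1.645 bits/symbol


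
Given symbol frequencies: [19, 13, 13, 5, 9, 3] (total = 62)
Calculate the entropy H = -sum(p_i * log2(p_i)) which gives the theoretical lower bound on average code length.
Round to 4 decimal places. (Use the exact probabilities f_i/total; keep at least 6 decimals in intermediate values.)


Per-symbol terms -p_i * log2(p_i) with p_i = f_i/62:
  p = 19/62 = 0.306452: log2(p) = -1.706269, -p*log2(p) = 0.522889
  p = 13/62 = 0.209677: log2(p) = -2.253757, -p*log2(p) = 0.472562
  p = 13/62 = 0.209677: log2(p) = -2.253757, -p*log2(p) = 0.472562
  p = 5/62 = 0.080645: log2(p) = -3.632268, -p*log2(p) = 0.292925
  p = 9/62 = 0.145161: log2(p) = -2.784271, -p*log2(p) = 0.404168
  p = 3/62 = 0.048387: log2(p) = -4.369234, -p*log2(p) = 0.211415
H = 0.522889 + 0.472562 + 0.472562 + 0.292925 + 0.404168 + 0.211415 = 2.376521

H = 2.3765 bits/symbol


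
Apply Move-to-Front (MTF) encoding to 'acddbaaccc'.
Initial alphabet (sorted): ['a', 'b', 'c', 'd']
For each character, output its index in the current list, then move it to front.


MTF encoding:
'a': index 0 in ['a', 'b', 'c', 'd'] -> ['a', 'b', 'c', 'd']
'c': index 2 in ['a', 'b', 'c', 'd'] -> ['c', 'a', 'b', 'd']
'd': index 3 in ['c', 'a', 'b', 'd'] -> ['d', 'c', 'a', 'b']
'd': index 0 in ['d', 'c', 'a', 'b'] -> ['d', 'c', 'a', 'b']
'b': index 3 in ['d', 'c', 'a', 'b'] -> ['b', 'd', 'c', 'a']
'a': index 3 in ['b', 'd', 'c', 'a'] -> ['a', 'b', 'd', 'c']
'a': index 0 in ['a', 'b', 'd', 'c'] -> ['a', 'b', 'd', 'c']
'c': index 3 in ['a', 'b', 'd', 'c'] -> ['c', 'a', 'b', 'd']
'c': index 0 in ['c', 'a', 'b', 'd'] -> ['c', 'a', 'b', 'd']
'c': index 0 in ['c', 'a', 'b', 'd'] -> ['c', 'a', 'b', 'd']


Output: [0, 2, 3, 0, 3, 3, 0, 3, 0, 0]


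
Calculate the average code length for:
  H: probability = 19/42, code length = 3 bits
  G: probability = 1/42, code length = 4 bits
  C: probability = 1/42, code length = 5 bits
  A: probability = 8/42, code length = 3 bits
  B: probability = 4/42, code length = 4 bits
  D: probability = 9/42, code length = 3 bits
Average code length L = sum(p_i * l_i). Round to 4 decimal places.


Weighted contributions p_i * l_i:
  H: (19/42) * 3 = 57/42
  G: (1/42) * 4 = 4/42
  C: (1/42) * 5 = 5/42
  A: (8/42) * 3 = 24/42
  B: (4/42) * 4 = 16/42
  D: (9/42) * 3 = 27/42
Sum = (57 + 4 + 5 + 24 + 16 + 27)/42 = 133/42

L = 133/42 = 3.1667 bits/symbol


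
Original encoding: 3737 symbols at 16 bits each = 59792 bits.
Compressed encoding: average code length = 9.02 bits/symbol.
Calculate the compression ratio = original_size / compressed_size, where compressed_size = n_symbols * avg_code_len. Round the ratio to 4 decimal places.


original_size = n_symbols * orig_bits = 3737 * 16 = 59792 bits
compressed_size = n_symbols * avg_code_len = 3737 * 9.02 = 33707.74 bits
ratio = original_size / compressed_size = 59792 / 33707.74 = 1.7738

Compression ratio = 1.7738


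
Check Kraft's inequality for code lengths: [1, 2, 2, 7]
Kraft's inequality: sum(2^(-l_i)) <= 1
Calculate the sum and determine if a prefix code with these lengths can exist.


Sum = 2^(-1) + 2^(-2) + 2^(-2) + 2^(-7)
    = 0.5 + 0.25 + 0.25 + 0.0078125
    = 129/128 = 1.0078125
Since 1.0078125 > 1, Kraft's inequality is NOT satisfied.
A prefix code with these lengths CANNOT exist.

Kraft sum = 1.0078125. Not satisfied.


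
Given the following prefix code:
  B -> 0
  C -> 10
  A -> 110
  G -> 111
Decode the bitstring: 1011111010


Decoding step by step:
Bits 10 -> C
Bits 111 -> G
Bits 110 -> A
Bits 10 -> C


Decoded message: CGAC


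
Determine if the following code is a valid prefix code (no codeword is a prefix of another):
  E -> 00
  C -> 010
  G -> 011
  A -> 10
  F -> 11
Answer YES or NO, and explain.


Checking each pair (does one codeword prefix another?):
  E='00' vs C='010': no prefix
  E='00' vs G='011': no prefix
  E='00' vs A='10': no prefix
  E='00' vs F='11': no prefix
  C='010' vs E='00': no prefix
  C='010' vs G='011': no prefix
  C='010' vs A='10': no prefix
  C='010' vs F='11': no prefix
  G='011' vs E='00': no prefix
  G='011' vs C='010': no prefix
  G='011' vs A='10': no prefix
  G='011' vs F='11': no prefix
  A='10' vs E='00': no prefix
  A='10' vs C='010': no prefix
  A='10' vs G='011': no prefix
  A='10' vs F='11': no prefix
  F='11' vs E='00': no prefix
  F='11' vs C='010': no prefix
  F='11' vs G='011': no prefix
  F='11' vs A='10': no prefix
No violation found over all pairs.

YES -- this is a valid prefix code. No codeword is a prefix of any other codeword.


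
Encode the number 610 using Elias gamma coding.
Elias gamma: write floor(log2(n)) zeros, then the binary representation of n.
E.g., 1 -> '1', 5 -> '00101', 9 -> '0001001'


num_bits = floor(log2(610)) + 1 = 10
leading_zeros = num_bits - 1 = 9
binary(610) = 1001100010

Elias gamma(610) = '000000000' + '1001100010' = 0000000001001100010 (19 bits)


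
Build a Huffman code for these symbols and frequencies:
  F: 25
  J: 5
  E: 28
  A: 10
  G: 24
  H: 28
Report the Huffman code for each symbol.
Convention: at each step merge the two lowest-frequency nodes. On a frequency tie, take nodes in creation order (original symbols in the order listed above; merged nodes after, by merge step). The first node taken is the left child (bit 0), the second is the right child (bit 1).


Huffman tree construction:
Step 1: Merge J(5) + A(10) = 15
Step 2: Merge (J+A)(15) + G(24) = 39
Step 3: Merge F(25) + E(28) = 53
Step 4: Merge H(28) + ((J+A)+G)(39) = 67
Step 5: Merge (F+E)(53) + (H+((J+A)+G))(67) = 120
Read each symbol's code off the tree from the root (left child = 0, right child = 1).

Codes:
  F: 00 (length 2)
  J: 1100 (length 4)
  E: 01 (length 2)
  A: 1101 (length 4)
  G: 111 (length 3)
  H: 10 (length 2)
Average code length: 294/120 = 2.4500 bits/symbol


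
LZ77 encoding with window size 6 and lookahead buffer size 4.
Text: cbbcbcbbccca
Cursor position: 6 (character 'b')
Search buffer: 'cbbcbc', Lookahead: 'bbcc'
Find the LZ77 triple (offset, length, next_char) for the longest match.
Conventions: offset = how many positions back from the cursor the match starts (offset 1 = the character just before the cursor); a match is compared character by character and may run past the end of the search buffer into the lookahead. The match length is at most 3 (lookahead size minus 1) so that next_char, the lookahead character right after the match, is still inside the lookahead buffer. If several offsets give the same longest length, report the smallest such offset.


Try each offset into the search buffer:
  offset=1 (pos 5, char 'c'): match length 0
  offset=2 (pos 4, char 'b'): match length 1
  offset=3 (pos 3, char 'c'): match length 0
  offset=4 (pos 2, char 'b'): match length 1
  offset=5 (pos 1, char 'b'): match length 3
  offset=6 (pos 0, char 'c'): match length 0
Longest match has length 3 at offset 5.
next_char = character at position 6 + 3 = 9 -> 'c'

Best match: offset=5, length=3 (matching 'bbc' starting at position 1)
LZ77 triple: (5, 3, 'c')


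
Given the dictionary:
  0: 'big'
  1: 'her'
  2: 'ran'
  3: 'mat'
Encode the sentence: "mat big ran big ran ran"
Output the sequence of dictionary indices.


Look up each word in the dictionary:
  'mat' -> 3
  'big' -> 0
  'ran' -> 2
  'big' -> 0
  'ran' -> 2
  'ran' -> 2

Encoded: [3, 0, 2, 0, 2, 2]


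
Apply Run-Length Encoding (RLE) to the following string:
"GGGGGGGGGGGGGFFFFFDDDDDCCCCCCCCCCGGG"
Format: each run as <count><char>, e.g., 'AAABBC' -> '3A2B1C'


Scanning runs left to right:
  i=0: run of 'G' x 13 -> '13G'
  i=13: run of 'F' x 5 -> '5F'
  i=18: run of 'D' x 5 -> '5D'
  i=23: run of 'C' x 10 -> '10C'
  i=33: run of 'G' x 3 -> '3G'

RLE = 13G5F5D10C3G


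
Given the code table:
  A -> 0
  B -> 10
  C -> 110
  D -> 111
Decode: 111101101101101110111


Decoding:
111 -> D
10 -> B
110 -> C
110 -> C
110 -> C
111 -> D
0 -> A
111 -> D


Result: DBCCCDAD


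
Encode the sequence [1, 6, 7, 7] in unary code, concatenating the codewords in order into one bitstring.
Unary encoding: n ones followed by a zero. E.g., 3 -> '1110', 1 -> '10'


Encode each number as n ones followed by a terminating 0:
  1 -> 10 (2 bits)
  6 -> 1111110 (7 bits)
  7 -> 11111110 (8 bits)
  7 -> 11111110 (8 bits)
Total length = 2 + 7 + 8 + 8 = 25 bits.

Unary([1, 6, 7, 7]) = 1011111101111111011111110 (25 bits)


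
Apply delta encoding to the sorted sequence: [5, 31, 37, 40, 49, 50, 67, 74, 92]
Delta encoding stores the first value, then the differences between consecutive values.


First value: 5
Deltas:
  31 - 5 = 26
  37 - 31 = 6
  40 - 37 = 3
  49 - 40 = 9
  50 - 49 = 1
  67 - 50 = 17
  74 - 67 = 7
  92 - 74 = 18


Delta encoded: [5, 26, 6, 3, 9, 1, 17, 7, 18]


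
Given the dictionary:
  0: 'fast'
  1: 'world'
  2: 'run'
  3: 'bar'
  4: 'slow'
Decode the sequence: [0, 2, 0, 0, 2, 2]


Look up each index in the dictionary:
  0 -> 'fast'
  2 -> 'run'
  0 -> 'fast'
  0 -> 'fast'
  2 -> 'run'
  2 -> 'run'

Decoded: "fast run fast fast run run"


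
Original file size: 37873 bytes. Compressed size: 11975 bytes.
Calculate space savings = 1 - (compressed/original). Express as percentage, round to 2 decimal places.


ratio = compressed/original = 11975/37873 = 0.316188
savings = 1 - ratio = 1 - 0.316188 = 0.683812
as a percentage: 0.683812 * 100 = 68.38%

Space savings = 1 - 11975/37873 = 68.38%


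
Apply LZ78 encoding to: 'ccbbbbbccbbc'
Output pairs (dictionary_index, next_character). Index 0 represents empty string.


LZ78 encoding steps:
Dictionary: {0: ''}
Step 1: w='' (idx 0), next='c' -> output (0, 'c'), add 'c' as idx 1
Step 2: w='c' (idx 1), next='b' -> output (1, 'b'), add 'cb' as idx 2
Step 3: w='' (idx 0), next='b' -> output (0, 'b'), add 'b' as idx 3
Step 4: w='b' (idx 3), next='b' -> output (3, 'b'), add 'bb' as idx 4
Step 5: w='b' (idx 3), next='c' -> output (3, 'c'), add 'bc' as idx 5
Step 6: w='cb' (idx 2), next='b' -> output (2, 'b'), add 'cbb' as idx 6
Step 7: w='c' (idx 1), end of input -> output (1, '')


Encoded: [(0, 'c'), (1, 'b'), (0, 'b'), (3, 'b'), (3, 'c'), (2, 'b'), (1, '')]


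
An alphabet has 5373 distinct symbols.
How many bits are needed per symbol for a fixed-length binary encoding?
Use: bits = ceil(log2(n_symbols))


log2(5373) = 12.3915
Bracket: 2^12 = 4096 < 5373 <= 2^13 = 8192
So ceil(log2(5373)) = 13

bits = ceil(log2(5373)) = ceil(12.3915) = 13 bits


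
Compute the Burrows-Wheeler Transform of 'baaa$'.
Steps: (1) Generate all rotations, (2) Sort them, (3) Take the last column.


Rotations (sorted):
  0: $baaa -> last char: a
  1: a$baa -> last char: a
  2: aa$ba -> last char: a
  3: aaa$b -> last char: b
  4: baaa$ -> last char: $


BWT = aaab$


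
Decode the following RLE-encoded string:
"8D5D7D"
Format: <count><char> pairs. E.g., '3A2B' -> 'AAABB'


Expanding each <count><char> pair:
  8D -> 'DDDDDDDD'
  5D -> 'DDDDD'
  7D -> 'DDDDDDD'

Decoded = DDDDDDDDDDDDDDDDDDDD


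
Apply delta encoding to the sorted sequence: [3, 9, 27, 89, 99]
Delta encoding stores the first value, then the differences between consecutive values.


First value: 3
Deltas:
  9 - 3 = 6
  27 - 9 = 18
  89 - 27 = 62
  99 - 89 = 10


Delta encoded: [3, 6, 18, 62, 10]


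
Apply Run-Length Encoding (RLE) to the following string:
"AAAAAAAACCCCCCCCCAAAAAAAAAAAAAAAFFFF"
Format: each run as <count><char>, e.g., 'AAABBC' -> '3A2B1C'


Scanning runs left to right:
  i=0: run of 'A' x 8 -> '8A'
  i=8: run of 'C' x 9 -> '9C'
  i=17: run of 'A' x 15 -> '15A'
  i=32: run of 'F' x 4 -> '4F'

RLE = 8A9C15A4F


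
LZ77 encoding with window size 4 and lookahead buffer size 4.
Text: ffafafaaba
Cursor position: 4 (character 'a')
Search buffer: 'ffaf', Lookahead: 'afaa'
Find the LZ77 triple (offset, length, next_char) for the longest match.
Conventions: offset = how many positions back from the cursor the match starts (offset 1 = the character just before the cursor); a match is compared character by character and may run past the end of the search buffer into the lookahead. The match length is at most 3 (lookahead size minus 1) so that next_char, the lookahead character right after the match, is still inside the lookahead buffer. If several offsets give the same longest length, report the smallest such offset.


Try each offset into the search buffer:
  offset=1 (pos 3, char 'f'): match length 0
  offset=2 (pos 2, char 'a'): match length 3
  offset=3 (pos 1, char 'f'): match length 0
  offset=4 (pos 0, char 'f'): match length 0
Longest match has length 3 at offset 2.
next_char = character at position 4 + 3 = 7 -> 'a'

Best match: offset=2, length=3 (matching 'afa' starting at position 2)
LZ77 triple: (2, 3, 'a')


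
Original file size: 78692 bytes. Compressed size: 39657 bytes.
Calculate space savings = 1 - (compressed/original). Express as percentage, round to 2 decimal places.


ratio = compressed/original = 39657/78692 = 0.503952
savings = 1 - ratio = 1 - 0.503952 = 0.496048
as a percentage: 0.496048 * 100 = 49.6%

Space savings = 1 - 39657/78692 = 49.6%


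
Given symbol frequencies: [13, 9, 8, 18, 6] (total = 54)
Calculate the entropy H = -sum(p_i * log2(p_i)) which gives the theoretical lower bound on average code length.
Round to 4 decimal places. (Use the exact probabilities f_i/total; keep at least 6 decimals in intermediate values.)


Per-symbol terms -p_i * log2(p_i) with p_i = f_i/54:
  p = 13/54 = 0.240741: log2(p) = -2.054448, -p*log2(p) = 0.494589
  p = 9/54 = 0.166667: log2(p) = -2.584963, -p*log2(p) = 0.430827
  p = 8/54 = 0.148148: log2(p) = -2.754888, -p*log2(p) = 0.408131
  p = 18/54 = 0.333333: log2(p) = -1.584963, -p*log2(p) = 0.528321
  p = 6/54 = 0.111111: log2(p) = -3.169925, -p*log2(p) = 0.352214
H = 0.494589 + 0.430827 + 0.408131 + 0.528321 + 0.352214 = 2.214082

H = 2.2141 bits/symbol


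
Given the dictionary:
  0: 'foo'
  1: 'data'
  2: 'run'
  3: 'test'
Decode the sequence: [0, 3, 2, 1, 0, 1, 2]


Look up each index in the dictionary:
  0 -> 'foo'
  3 -> 'test'
  2 -> 'run'
  1 -> 'data'
  0 -> 'foo'
  1 -> 'data'
  2 -> 'run'

Decoded: "foo test run data foo data run"


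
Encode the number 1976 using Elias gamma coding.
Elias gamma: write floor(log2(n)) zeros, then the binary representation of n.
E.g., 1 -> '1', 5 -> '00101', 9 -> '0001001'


num_bits = floor(log2(1976)) + 1 = 11
leading_zeros = num_bits - 1 = 10
binary(1976) = 11110111000

Elias gamma(1976) = '0000000000' + '11110111000' = 000000000011110111000 (21 bits)


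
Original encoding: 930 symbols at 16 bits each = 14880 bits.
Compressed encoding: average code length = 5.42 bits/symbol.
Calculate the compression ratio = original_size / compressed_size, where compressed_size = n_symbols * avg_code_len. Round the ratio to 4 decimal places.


original_size = n_symbols * orig_bits = 930 * 16 = 14880 bits
compressed_size = n_symbols * avg_code_len = 930 * 5.42 = 5040.6 bits
ratio = original_size / compressed_size = 14880 / 5040.6 = 2.952

Compression ratio = 2.952


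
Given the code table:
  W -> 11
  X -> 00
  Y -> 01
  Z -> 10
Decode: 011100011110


Decoding:
01 -> Y
11 -> W
00 -> X
01 -> Y
11 -> W
10 -> Z


Result: YWXYWZ


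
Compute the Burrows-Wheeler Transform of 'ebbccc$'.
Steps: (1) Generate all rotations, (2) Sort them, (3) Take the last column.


Rotations (sorted):
  0: $ebbccc -> last char: c
  1: bbccc$e -> last char: e
  2: bccc$eb -> last char: b
  3: c$ebbcc -> last char: c
  4: cc$ebbc -> last char: c
  5: ccc$ebb -> last char: b
  6: ebbccc$ -> last char: $


BWT = cebccb$


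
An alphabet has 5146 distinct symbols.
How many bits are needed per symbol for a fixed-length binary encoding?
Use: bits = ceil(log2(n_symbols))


log2(5146) = 12.3292
Bracket: 2^12 = 4096 < 5146 <= 2^13 = 8192
So ceil(log2(5146)) = 13

bits = ceil(log2(5146)) = ceil(12.3292) = 13 bits


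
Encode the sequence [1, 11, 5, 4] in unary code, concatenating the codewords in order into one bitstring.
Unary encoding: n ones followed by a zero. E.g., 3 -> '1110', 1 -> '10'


Encode each number as n ones followed by a terminating 0:
  1 -> 10 (2 bits)
  11 -> 111111111110 (12 bits)
  5 -> 111110 (6 bits)
  4 -> 11110 (5 bits)
Total length = 2 + 12 + 6 + 5 = 25 bits.

Unary([1, 11, 5, 4]) = 1011111111111011111011110 (25 bits)


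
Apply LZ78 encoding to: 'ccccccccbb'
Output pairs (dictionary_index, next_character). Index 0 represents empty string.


LZ78 encoding steps:
Dictionary: {0: ''}
Step 1: w='' (idx 0), next='c' -> output (0, 'c'), add 'c' as idx 1
Step 2: w='c' (idx 1), next='c' -> output (1, 'c'), add 'cc' as idx 2
Step 3: w='cc' (idx 2), next='c' -> output (2, 'c'), add 'ccc' as idx 3
Step 4: w='cc' (idx 2), next='b' -> output (2, 'b'), add 'ccb' as idx 4
Step 5: w='' (idx 0), next='b' -> output (0, 'b'), add 'b' as idx 5


Encoded: [(0, 'c'), (1, 'c'), (2, 'c'), (2, 'b'), (0, 'b')]


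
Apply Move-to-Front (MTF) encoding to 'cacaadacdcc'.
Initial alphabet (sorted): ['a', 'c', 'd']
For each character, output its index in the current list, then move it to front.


MTF encoding:
'c': index 1 in ['a', 'c', 'd'] -> ['c', 'a', 'd']
'a': index 1 in ['c', 'a', 'd'] -> ['a', 'c', 'd']
'c': index 1 in ['a', 'c', 'd'] -> ['c', 'a', 'd']
'a': index 1 in ['c', 'a', 'd'] -> ['a', 'c', 'd']
'a': index 0 in ['a', 'c', 'd'] -> ['a', 'c', 'd']
'd': index 2 in ['a', 'c', 'd'] -> ['d', 'a', 'c']
'a': index 1 in ['d', 'a', 'c'] -> ['a', 'd', 'c']
'c': index 2 in ['a', 'd', 'c'] -> ['c', 'a', 'd']
'd': index 2 in ['c', 'a', 'd'] -> ['d', 'c', 'a']
'c': index 1 in ['d', 'c', 'a'] -> ['c', 'd', 'a']
'c': index 0 in ['c', 'd', 'a'] -> ['c', 'd', 'a']


Output: [1, 1, 1, 1, 0, 2, 1, 2, 2, 1, 0]


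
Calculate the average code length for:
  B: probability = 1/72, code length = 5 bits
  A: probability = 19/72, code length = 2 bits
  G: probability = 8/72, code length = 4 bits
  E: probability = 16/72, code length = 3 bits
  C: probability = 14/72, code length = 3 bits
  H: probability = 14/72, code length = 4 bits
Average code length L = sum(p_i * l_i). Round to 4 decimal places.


Weighted contributions p_i * l_i:
  B: (1/72) * 5 = 5/72
  A: (19/72) * 2 = 38/72
  G: (8/72) * 4 = 32/72
  E: (16/72) * 3 = 48/72
  C: (14/72) * 3 = 42/72
  H: (14/72) * 4 = 56/72
Sum = (5 + 38 + 32 + 48 + 42 + 56)/72 = 221/72

L = 221/72 = 3.0694 bits/symbol


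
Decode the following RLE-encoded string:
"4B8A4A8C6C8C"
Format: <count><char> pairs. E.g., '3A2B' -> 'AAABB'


Expanding each <count><char> pair:
  4B -> 'BBBB'
  8A -> 'AAAAAAAA'
  4A -> 'AAAA'
  8C -> 'CCCCCCCC'
  6C -> 'CCCCCC'
  8C -> 'CCCCCCCC'

Decoded = BBBBAAAAAAAAAAAACCCCCCCCCCCCCCCCCCCCCC


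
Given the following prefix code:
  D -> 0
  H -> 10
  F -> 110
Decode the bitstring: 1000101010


Decoding step by step:
Bits 10 -> H
Bits 0 -> D
Bits 0 -> D
Bits 10 -> H
Bits 10 -> H
Bits 10 -> H


Decoded message: HDDHHH


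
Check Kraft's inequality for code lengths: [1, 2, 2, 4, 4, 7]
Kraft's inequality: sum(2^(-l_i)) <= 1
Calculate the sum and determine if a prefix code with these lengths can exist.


Sum = 2^(-1) + 2^(-2) + 2^(-2) + 2^(-4) + 2^(-4) + 2^(-7)
    = 0.5 + 0.25 + 0.25 + 0.0625 + 0.0625 + 0.0078125
    = 145/128 = 1.1328125
Since 1.1328125 > 1, Kraft's inequality is NOT satisfied.
A prefix code with these lengths CANNOT exist.

Kraft sum = 1.1328125. Not satisfied.


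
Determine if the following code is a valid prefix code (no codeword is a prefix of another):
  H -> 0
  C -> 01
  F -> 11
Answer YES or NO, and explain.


Checking each pair (does one codeword prefix another?):
  H='0' vs C='01': prefix -- VIOLATION

NO -- this is NOT a valid prefix code. H (0) is a prefix of C (01).


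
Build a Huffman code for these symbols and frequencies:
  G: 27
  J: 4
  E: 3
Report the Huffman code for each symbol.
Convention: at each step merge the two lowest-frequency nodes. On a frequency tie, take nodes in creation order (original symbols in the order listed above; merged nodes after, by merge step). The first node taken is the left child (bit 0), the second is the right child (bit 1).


Huffman tree construction:
Step 1: Merge E(3) + J(4) = 7
Step 2: Merge (E+J)(7) + G(27) = 34
Read each symbol's code off the tree from the root (left child = 0, right child = 1).

Codes:
  G: 1 (length 1)
  J: 01 (length 2)
  E: 00 (length 2)
Average code length: 41/34 = 1.2059 bits/symbol


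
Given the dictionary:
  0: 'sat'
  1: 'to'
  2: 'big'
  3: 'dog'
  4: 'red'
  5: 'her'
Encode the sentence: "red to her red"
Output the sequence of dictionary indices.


Look up each word in the dictionary:
  'red' -> 4
  'to' -> 1
  'her' -> 5
  'red' -> 4

Encoded: [4, 1, 5, 4]


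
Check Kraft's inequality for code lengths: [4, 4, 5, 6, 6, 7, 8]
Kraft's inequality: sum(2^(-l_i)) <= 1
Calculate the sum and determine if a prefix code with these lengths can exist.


Sum = 2^(-4) + 2^(-4) + 2^(-5) + 2^(-6) + 2^(-6) + 2^(-7) + 2^(-8)
    = 0.0625 + 0.0625 + 0.03125 + 0.015625 + 0.015625 + 0.0078125 + 0.00390625
    = 51/256 = 0.19921875
Since 0.19921875 <= 1, Kraft's inequality IS satisfied.
A prefix code with these lengths CAN exist.

Kraft sum = 0.19921875. Satisfied.
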